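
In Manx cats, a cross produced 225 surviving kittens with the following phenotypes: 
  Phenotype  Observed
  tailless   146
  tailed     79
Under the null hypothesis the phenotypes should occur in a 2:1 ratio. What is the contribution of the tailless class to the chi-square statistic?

0.107

The 2:1 ratio has 3 parts, so with N = 225 the expected counts are:
  tailless: 225 × 2/3 = 150
  tailed: 225 × 1/3 = 75
Contribution of tailless: (146 − 150)² / 150 = 0.1067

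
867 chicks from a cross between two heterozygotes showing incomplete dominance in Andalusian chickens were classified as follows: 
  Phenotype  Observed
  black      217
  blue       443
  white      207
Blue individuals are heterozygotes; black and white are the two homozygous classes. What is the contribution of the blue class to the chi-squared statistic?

0.208

With incomplete dominance, a heterozygote × heterozygote cross gives a 1:2:1 phenotypic ratio.
Under the 1:2:1 hypothesis (Σ ratio = 4, N = 867):
  black: 867 × 1/4 = 216.75
  blue: 867 × 2/4 = 433.5
  white: 867 × 1/4 = 216.75
Contribution of blue: (443 − 433.5)² / 433.5 = 0.2082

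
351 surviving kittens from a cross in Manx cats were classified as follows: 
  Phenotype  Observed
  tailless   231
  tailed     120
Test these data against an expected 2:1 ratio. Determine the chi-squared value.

Total ratio parts = 3. Expected numbers out of 351:
  tailless: 351 × 2/3 = 234
  tailed: 351 × 1/3 = 117
χ² = Σ (O − E)² / E
  tailless: (231 − 234)² / 234 = 0.0385
  tailed: (120 − 117)² / 117 = 0.0769
χ² = 0.0385 + 0.0769 = 0.1154 ≈ 0.115

0.115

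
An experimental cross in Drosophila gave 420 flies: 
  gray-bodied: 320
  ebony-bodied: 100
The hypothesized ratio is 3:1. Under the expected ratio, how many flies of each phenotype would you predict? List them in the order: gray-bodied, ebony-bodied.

315, 105

The 3:1 ratio has 4 parts, so with N = 420 the expected counts are:
  gray-bodied: 420 × 3/4 = 315
  ebony-bodied: 420 × 1/4 = 105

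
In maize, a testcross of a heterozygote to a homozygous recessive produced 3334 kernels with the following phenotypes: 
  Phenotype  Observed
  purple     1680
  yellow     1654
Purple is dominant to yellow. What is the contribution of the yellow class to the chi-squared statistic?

A testcross of a heterozygote (Aa × aa) gives a 1:1 phenotypic ratio.
The 1:1 ratio has 2 parts, so with N = 3334 the expected counts are:
  purple: 3334 × 1/2 = 1667
  yellow: 3334 × 1/2 = 1667
Contribution of yellow: (1654 − 1667)² / 1667 = 0.1014

0.101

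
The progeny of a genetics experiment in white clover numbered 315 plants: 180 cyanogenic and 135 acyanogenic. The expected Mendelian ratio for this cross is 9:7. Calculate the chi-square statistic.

0.102

Expected counts for N = 315 under a 9:7 ratio (total parts = 16):
  cyanogenic: 315 × 9/16 = 177.1875
  acyanogenic: 315 × 7/16 = 137.8125
χ² = Σ (O − E)² / E
  cyanogenic: (180 − 177.1875)² / 177.1875 = 0.0446
  acyanogenic: (135 − 137.8125)² / 137.8125 = 0.0574
χ² = 0.0446 + 0.0574 = 0.102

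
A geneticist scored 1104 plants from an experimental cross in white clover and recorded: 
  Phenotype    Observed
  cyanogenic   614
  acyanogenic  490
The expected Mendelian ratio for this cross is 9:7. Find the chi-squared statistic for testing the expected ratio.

The 9:7 ratio has 16 parts, so with N = 1104 the expected counts are:
  cyanogenic: 1104 × 9/16 = 621
  acyanogenic: 1104 × 7/16 = 483
χ² = Σ (O − E)² / E
  cyanogenic: (614 − 621)² / 621 = 0.0789
  acyanogenic: (490 − 483)² / 483 = 0.1014
χ² = 0.0789 + 0.1014 = 0.1803 ≈ 0.180

0.180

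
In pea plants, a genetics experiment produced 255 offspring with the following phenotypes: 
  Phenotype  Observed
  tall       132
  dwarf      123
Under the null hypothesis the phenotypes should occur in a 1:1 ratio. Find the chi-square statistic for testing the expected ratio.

Expected counts for N = 255 under a 1:1 ratio (total parts = 2):
  tall: 255 × 1/2 = 127.5
  dwarf: 255 × 1/2 = 127.5
χ² = Σ (O − E)² / E
  tall: (132 − 127.5)² / 127.5 = 0.1588
  dwarf: (123 − 127.5)² / 127.5 = 0.1588
χ² = 0.1588 + 0.1588 = 0.3176 ≈ 0.318

0.318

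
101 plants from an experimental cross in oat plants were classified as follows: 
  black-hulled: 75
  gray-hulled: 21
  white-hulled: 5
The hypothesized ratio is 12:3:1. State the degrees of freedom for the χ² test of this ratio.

A goodness-of-fit test with 3 phenotype classes has df = 3 − 1 = 2.

2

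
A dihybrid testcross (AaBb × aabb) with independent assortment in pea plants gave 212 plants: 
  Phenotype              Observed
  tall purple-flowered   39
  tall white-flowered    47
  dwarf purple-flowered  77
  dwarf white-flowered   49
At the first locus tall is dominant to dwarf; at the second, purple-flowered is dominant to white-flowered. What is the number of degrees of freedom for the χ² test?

3

A dihybrid testcross with independent assortment gives a 1:1:1:1 ratio.
A goodness-of-fit test with 4 phenotype classes has df = 4 − 1 = 3.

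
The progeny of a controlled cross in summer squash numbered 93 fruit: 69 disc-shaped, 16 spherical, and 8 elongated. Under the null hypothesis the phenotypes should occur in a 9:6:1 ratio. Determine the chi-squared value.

Under the 9:6:1 hypothesis (Σ ratio = 16, N = 93):
  disc-shaped: 93 × 9/16 = 52.3125
  spherical: 93 × 6/16 = 34.875
  elongated: 93 × 1/16 = 5.8125
χ² = Σ (O − E)² / E
  disc-shaped: (69 − 52.3125)² / 52.3125 = 5.3233
  spherical: (16 − 34.875)² / 34.875 = 10.2155
  elongated: (8 − 5.8125)² / 5.8125 = 0.8233
χ² = 5.3233 + 10.2155 + 0.8233 = 16.3621 ≈ 16.362

16.362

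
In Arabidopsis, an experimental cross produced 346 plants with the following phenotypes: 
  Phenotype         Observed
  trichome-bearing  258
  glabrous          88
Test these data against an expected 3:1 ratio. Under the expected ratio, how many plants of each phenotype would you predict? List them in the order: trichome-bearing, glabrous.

259.5, 86.5

Under the 3:1 hypothesis (Σ ratio = 4, N = 346):
  trichome-bearing: 346 × 3/4 = 259.5
  glabrous: 346 × 1/4 = 86.5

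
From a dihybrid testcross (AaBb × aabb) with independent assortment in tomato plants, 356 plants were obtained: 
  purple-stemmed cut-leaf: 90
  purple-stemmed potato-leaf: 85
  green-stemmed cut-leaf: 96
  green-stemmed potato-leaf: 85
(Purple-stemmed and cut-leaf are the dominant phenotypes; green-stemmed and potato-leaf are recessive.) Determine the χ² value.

0.921

A dihybrid testcross with independent assortment gives a 1:1:1:1 ratio.
The 1:1:1:1 ratio has 4 parts, so with N = 356 the expected counts are:
  purple-stemmed cut-leaf: 356 × 1/4 = 89
  purple-stemmed potato-leaf: 356 × 1/4 = 89
  green-stemmed cut-leaf: 356 × 1/4 = 89
  green-stemmed potato-leaf: 356 × 1/4 = 89
χ² = Σ (O − E)² / E
  purple-stemmed cut-leaf: (90 − 89)² / 89 = 0.0112
  purple-stemmed potato-leaf: (85 − 89)² / 89 = 0.1798
  green-stemmed cut-leaf: (96 − 89)² / 89 = 0.5506
  green-stemmed potato-leaf: (85 − 89)² / 89 = 0.1798
χ² = 0.0112 + 0.1798 + 0.5506 + 0.1798 = 0.9214 ≈ 0.921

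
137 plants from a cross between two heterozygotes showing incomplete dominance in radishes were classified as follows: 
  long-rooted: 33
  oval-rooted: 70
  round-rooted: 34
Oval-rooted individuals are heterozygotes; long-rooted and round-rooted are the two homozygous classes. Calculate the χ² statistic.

With incomplete dominance, a heterozygote × heterozygote cross gives a 1:2:1 phenotypic ratio.
The 1:2:1 ratio has 4 parts, so with N = 137 the expected counts are:
  long-rooted: 137 × 1/4 = 34.25
  oval-rooted: 137 × 2/4 = 68.5
  round-rooted: 137 × 1/4 = 34.25
χ² = Σ (O − E)² / E
  long-rooted: (33 − 34.25)² / 34.25 = 0.0456
  oval-rooted: (70 − 68.5)² / 68.5 = 0.0328
  round-rooted: (34 − 34.25)² / 34.25 = 0.0018
χ² = 0.0456 + 0.0328 + 0.0018 = 0.0802 ≈ 0.080

0.080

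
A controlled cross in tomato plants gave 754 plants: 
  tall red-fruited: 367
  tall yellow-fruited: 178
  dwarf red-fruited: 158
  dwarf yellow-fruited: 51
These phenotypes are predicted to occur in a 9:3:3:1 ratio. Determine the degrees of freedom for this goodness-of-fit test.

A goodness-of-fit test with 4 phenotype classes has df = 4 − 1 = 3.

3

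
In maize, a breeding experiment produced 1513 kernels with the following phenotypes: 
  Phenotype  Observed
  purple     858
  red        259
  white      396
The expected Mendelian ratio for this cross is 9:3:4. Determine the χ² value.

Total ratio parts = 16. Expected numbers out of 1513:
  purple: 1513 × 9/16 = 851.0625
  red: 1513 × 3/16 = 283.6875
  white: 1513 × 4/16 = 378.25
χ² = Σ (O − E)² / E
  purple: (858 − 851.0625)² / 851.0625 = 0.0566
  red: (259 − 283.6875)² / 283.6875 = 2.1484
  white: (396 − 378.25)² / 378.25 = 0.8329
χ² = 0.0566 + 2.1484 + 0.8329 = 3.0379 ≈ 3.038

3.038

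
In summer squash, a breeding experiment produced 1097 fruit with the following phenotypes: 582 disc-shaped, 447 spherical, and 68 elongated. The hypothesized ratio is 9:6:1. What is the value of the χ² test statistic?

5.082

Total ratio parts = 16. Expected numbers out of 1097:
  disc-shaped: 1097 × 9/16 = 617.0625
  spherical: 1097 × 6/16 = 411.375
  elongated: 1097 × 1/16 = 68.5625
χ² = Σ (O − E)² / E
  disc-shaped: (582 − 617.0625)² / 617.0625 = 1.9923
  spherical: (447 − 411.375)² / 411.375 = 3.0851
  elongated: (68 − 68.5625)² / 68.5625 = 0.0046
χ² = 1.9923 + 3.0851 + 0.0046 = 5.082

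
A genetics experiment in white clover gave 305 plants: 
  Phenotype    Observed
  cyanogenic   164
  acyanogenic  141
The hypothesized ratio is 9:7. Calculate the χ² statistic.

Expected counts for N = 305 under a 9:7 ratio (total parts = 16):
  cyanogenic: 305 × 9/16 = 171.5625
  acyanogenic: 305 × 7/16 = 133.4375
χ² = Σ (O − E)² / E
  cyanogenic: (164 − 171.5625)² / 171.5625 = 0.3334
  acyanogenic: (141 − 133.4375)² / 133.4375 = 0.4286
χ² = 0.3334 + 0.4286 = 0.762

0.762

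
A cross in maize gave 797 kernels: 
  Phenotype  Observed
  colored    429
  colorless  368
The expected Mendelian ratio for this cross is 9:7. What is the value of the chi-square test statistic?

The 9:7 ratio has 16 parts, so with N = 797 the expected counts are:
  colored: 797 × 9/16 = 448.3125
  colorless: 797 × 7/16 = 348.6875
χ² = Σ (O − E)² / E
  colored: (429 − 448.3125)² / 448.3125 = 0.8319
  colorless: (368 − 348.6875)² / 348.6875 = 1.0696
χ² = 0.8319 + 1.0696 = 1.9015 ≈ 1.902

1.902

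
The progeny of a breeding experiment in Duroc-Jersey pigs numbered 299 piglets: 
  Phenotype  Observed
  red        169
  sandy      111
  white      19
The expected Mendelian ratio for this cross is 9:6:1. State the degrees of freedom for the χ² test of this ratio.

2

A goodness-of-fit test with 3 phenotype classes has df = 3 − 1 = 2.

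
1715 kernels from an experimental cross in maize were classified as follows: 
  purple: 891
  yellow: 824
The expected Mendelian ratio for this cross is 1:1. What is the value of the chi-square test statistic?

2.617

Expected counts for N = 1715 under a 1:1 ratio (total parts = 2):
  purple: 1715 × 1/2 = 857.5
  yellow: 1715 × 1/2 = 857.5
χ² = Σ (O − E)² / E
  purple: (891 − 857.5)² / 857.5 = 1.3087
  yellow: (824 − 857.5)² / 857.5 = 1.3087
χ² = 1.3087 + 1.3087 = 2.6174 ≈ 2.617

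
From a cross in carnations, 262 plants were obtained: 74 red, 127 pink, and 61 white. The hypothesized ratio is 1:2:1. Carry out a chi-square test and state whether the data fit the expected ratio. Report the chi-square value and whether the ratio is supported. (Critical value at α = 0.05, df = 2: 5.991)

1.534; consistent

Under the 1:2:1 hypothesis (Σ ratio = 4, N = 262):
  red: 262 × 1/4 = 65.5
  pink: 262 × 2/4 = 131
  white: 262 × 1/4 = 65.5
χ² = Σ (O − E)² / E
  red: (74 − 65.5)² / 65.5 = 1.1031
  pink: (127 − 131)² / 131 = 0.1221
  white: (61 − 65.5)² / 65.5 = 0.3092
χ² = 1.1031 + 0.1221 + 0.3092 = 1.5344 ≈ 1.534
Degrees of freedom = 3 − 1 = 2; critical value at α = 0.05 is 5.991.
Since 1.534 < 5.991, we fail to reject the null hypothesis — the data are consistent with the 1:2:1 ratio.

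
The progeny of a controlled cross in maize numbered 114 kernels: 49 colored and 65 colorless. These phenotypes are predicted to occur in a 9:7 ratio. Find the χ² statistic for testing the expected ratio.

The 9:7 ratio has 16 parts, so with N = 114 the expected counts are:
  colored: 114 × 9/16 = 64.125
  colorless: 114 × 7/16 = 49.875
χ² = Σ (O − E)² / E
  colored: (49 − 64.125)² / 64.125 = 3.5675
  colorless: (65 − 49.875)² / 49.875 = 4.5868
χ² = 3.5675 + 4.5868 = 8.1543 ≈ 8.154

8.154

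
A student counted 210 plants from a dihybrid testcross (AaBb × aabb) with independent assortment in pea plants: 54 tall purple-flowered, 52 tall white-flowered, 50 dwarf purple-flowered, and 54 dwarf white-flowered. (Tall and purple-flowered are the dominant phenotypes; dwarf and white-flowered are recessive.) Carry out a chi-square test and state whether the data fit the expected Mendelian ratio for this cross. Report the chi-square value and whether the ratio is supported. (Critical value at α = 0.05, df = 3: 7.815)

0.210; consistent

A dihybrid testcross with independent assortment gives a 1:1:1:1 ratio.
Under the 1:1:1:1 hypothesis (Σ ratio = 4, N = 210):
  tall purple-flowered: 210 × 1/4 = 52.5
  tall white-flowered: 210 × 1/4 = 52.5
  dwarf purple-flowered: 210 × 1/4 = 52.5
  dwarf white-flowered: 210 × 1/4 = 52.5
χ² = Σ (O − E)² / E
  tall purple-flowered: (54 − 52.5)² / 52.5 = 0.0429
  tall white-flowered: (52 − 52.5)² / 52.5 = 0.0048
  dwarf purple-flowered: (50 − 52.5)² / 52.5 = 0.1190
  dwarf white-flowered: (54 − 52.5)² / 52.5 = 0.0429
χ² = 0.0429 + 0.0048 + 0.1190 + 0.0429 = 0.2096 ≈ 0.210
Degrees of freedom = 4 − 1 = 3; critical value at α = 0.05 is 7.815.
Since 0.210 < 7.815, we fail to reject the null hypothesis — the data are consistent with the 1:1:1:1 ratio.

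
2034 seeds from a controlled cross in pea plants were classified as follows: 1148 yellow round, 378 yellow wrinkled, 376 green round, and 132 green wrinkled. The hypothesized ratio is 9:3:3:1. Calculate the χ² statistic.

Total ratio parts = 16. Expected numbers out of 2034:
  yellow round: 2034 × 9/16 = 1144.125
  yellow wrinkled: 2034 × 3/16 = 381.375
  green round: 2034 × 3/16 = 381.375
  green wrinkled: 2034 × 1/16 = 127.125
χ² = Σ (O − E)² / E
  yellow round: (1148 − 1144.125)² / 1144.125 = 0.0131
  yellow wrinkled: (378 − 381.375)² / 381.375 = 0.0299
  green round: (376 − 381.375)² / 381.375 = 0.0758
  green wrinkled: (132 − 127.125)² / 127.125 = 0.1869
χ² = 0.0131 + 0.0299 + 0.0758 + 0.1869 = 0.3057 ≈ 0.306

0.306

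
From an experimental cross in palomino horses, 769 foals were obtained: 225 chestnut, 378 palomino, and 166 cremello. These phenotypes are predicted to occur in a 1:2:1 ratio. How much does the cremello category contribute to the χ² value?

3.584

Under the 1:2:1 hypothesis (Σ ratio = 4, N = 769):
  chestnut: 769 × 1/4 = 192.25
  palomino: 769 × 2/4 = 384.5
  cremello: 769 × 1/4 = 192.25
Contribution of cremello: (166 − 192.25)² / 192.25 = 3.5842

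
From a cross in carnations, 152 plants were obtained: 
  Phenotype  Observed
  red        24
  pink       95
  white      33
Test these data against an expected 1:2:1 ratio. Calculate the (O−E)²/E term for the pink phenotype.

4.750

The 1:2:1 ratio has 4 parts, so with N = 152 the expected counts are:
  red: 152 × 1/4 = 38
  pink: 152 × 2/4 = 76
  white: 152 × 1/4 = 38
Contribution of pink: (95 − 76)² / 76 = 4.7500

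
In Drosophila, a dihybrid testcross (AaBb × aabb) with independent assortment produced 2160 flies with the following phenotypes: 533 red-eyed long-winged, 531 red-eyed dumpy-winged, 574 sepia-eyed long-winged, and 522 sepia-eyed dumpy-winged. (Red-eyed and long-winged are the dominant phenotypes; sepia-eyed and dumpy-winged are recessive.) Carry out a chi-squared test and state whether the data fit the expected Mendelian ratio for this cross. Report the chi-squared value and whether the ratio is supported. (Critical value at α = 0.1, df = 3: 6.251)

A dihybrid testcross with independent assortment gives a 1:1:1:1 ratio.
Total ratio parts = 4. Expected numbers out of 2160:
  red-eyed long-winged: 2160 × 1/4 = 540
  red-eyed dumpy-winged: 2160 × 1/4 = 540
  sepia-eyed long-winged: 2160 × 1/4 = 540
  sepia-eyed dumpy-winged: 2160 × 1/4 = 540
χ² = Σ (O − E)² / E
  red-eyed long-winged: (533 − 540)² / 540 = 0.0907
  red-eyed dumpy-winged: (531 − 540)² / 540 = 0.1500
  sepia-eyed long-winged: (574 − 540)² / 540 = 2.1407
  sepia-eyed dumpy-winged: (522 − 540)² / 540 = 0.6000
χ² = 0.0907 + 0.1500 + 2.1407 + 0.6000 = 2.9814 ≈ 2.981
Degrees of freedom = 4 − 1 = 3; critical value at α = 0.1 is 6.251.
Since 2.981 < 6.251, we fail to reject the null hypothesis — the data are consistent with the 1:1:1:1 ratio.

2.981; consistent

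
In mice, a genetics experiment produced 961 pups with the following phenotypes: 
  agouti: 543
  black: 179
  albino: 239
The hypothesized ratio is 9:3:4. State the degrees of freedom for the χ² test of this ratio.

A goodness-of-fit test with 3 phenotype classes has df = 3 − 1 = 2.

2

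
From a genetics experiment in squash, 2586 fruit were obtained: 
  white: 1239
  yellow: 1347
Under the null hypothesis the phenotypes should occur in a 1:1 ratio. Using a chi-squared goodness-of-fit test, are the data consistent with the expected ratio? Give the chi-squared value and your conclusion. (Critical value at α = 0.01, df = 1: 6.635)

4.510; consistent

Total ratio parts = 2. Expected numbers out of 2586:
  white: 2586 × 1/2 = 1293
  yellow: 2586 × 1/2 = 1293
χ² = Σ (O − E)² / E
  white: (1239 − 1293)² / 1293 = 2.2552
  yellow: (1347 − 1293)² / 1293 = 2.2552
χ² = 2.2552 + 2.2552 = 4.5104 ≈ 4.510
Degrees of freedom = 2 − 1 = 1; critical value at α = 0.01 is 6.635.
Since 4.510 < 6.635, we fail to reject the null hypothesis — the data are consistent with the 1:1 ratio.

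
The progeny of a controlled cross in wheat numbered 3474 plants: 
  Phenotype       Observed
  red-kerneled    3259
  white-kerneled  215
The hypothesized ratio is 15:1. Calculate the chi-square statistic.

Total ratio parts = 16. Expected numbers out of 3474:
  red-kerneled: 3474 × 15/16 = 3256.875
  white-kerneled: 3474 × 1/16 = 217.125
χ² = Σ (O − E)² / E
  red-kerneled: (3259 − 3256.875)² / 3256.875 = 0.0014
  white-kerneled: (215 − 217.125)² / 217.125 = 0.0208
χ² = 0.0014 + 0.0208 = 0.0222 ≈ 0.022

0.022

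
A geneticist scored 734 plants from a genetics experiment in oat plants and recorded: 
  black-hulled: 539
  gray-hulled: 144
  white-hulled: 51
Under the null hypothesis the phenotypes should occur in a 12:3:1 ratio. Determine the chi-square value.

The 12:3:1 ratio has 16 parts, so with N = 734 the expected counts are:
  black-hulled: 734 × 12/16 = 550.5
  gray-hulled: 734 × 3/16 = 137.625
  white-hulled: 734 × 1/16 = 45.875
χ² = Σ (O − E)² / E
  black-hulled: (539 − 550.5)² / 550.5 = 0.2402
  gray-hulled: (144 − 137.625)² / 137.625 = 0.2953
  white-hulled: (51 − 45.875)² / 45.875 = 0.5725
χ² = 0.2402 + 0.2953 + 0.5725 = 1.108

1.108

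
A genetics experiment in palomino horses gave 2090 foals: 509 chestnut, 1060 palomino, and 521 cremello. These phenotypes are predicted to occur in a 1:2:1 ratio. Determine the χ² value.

0.568

Total ratio parts = 4. Expected numbers out of 2090:
  chestnut: 2090 × 1/4 = 522.5
  palomino: 2090 × 2/4 = 1045
  cremello: 2090 × 1/4 = 522.5
χ² = Σ (O − E)² / E
  chestnut: (509 − 522.5)² / 522.5 = 0.3488
  palomino: (1060 − 1045)² / 1045 = 0.2153
  cremello: (521 − 522.5)² / 522.5 = 0.0043
χ² = 0.3488 + 0.2153 + 0.0043 = 0.5684 ≈ 0.568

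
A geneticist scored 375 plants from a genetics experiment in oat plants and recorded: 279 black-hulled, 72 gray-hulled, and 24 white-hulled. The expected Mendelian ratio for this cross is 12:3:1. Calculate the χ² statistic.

Total ratio parts = 16. Expected numbers out of 375:
  black-hulled: 375 × 12/16 = 281.25
  gray-hulled: 375 × 3/16 = 70.3125
  white-hulled: 375 × 1/16 = 23.4375
χ² = Σ (O − E)² / E
  black-hulled: (279 − 281.25)² / 281.25 = 0.0180
  gray-hulled: (72 − 70.3125)² / 70.3125 = 0.0405
  white-hulled: (24 − 23.4375)² / 23.4375 = 0.0135
χ² = 0.0180 + 0.0405 + 0.0135 = 0.072

0.072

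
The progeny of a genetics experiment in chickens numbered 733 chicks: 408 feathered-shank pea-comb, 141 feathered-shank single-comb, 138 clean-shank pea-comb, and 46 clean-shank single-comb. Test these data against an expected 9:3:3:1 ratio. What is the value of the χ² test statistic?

The 9:3:3:1 ratio has 16 parts, so with N = 733 the expected counts are:
  feathered-shank pea-comb: 733 × 9/16 = 412.3125
  feathered-shank single-comb: 733 × 3/16 = 137.4375
  clean-shank pea-comb: 733 × 3/16 = 137.4375
  clean-shank single-comb: 733 × 1/16 = 45.8125
χ² = Σ (O − E)² / E
  feathered-shank pea-comb: (408 − 412.3125)² / 412.3125 = 0.0451
  feathered-shank single-comb: (141 − 137.4375)² / 137.4375 = 0.0923
  clean-shank pea-comb: (138 − 137.4375)² / 137.4375 = 0.0023
  clean-shank single-comb: (46 − 45.8125)² / 45.8125 = 0.0008
χ² = 0.0451 + 0.0923 + 0.0023 + 0.0008 = 0.1405 ≈ 0.141

0.141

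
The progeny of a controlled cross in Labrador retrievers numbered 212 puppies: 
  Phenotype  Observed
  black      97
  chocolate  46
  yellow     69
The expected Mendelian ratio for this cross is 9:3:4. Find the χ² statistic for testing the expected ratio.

9.964

Total ratio parts = 16. Expected numbers out of 212:
  black: 212 × 9/16 = 119.25
  chocolate: 212 × 3/16 = 39.75
  yellow: 212 × 4/16 = 53
χ² = Σ (O − E)² / E
  black: (97 − 119.25)² / 119.25 = 4.1515
  chocolate: (46 − 39.75)² / 39.75 = 0.9827
  yellow: (69 − 53)² / 53 = 4.8302
χ² = 4.1515 + 0.9827 + 4.8302 = 9.9644 ≈ 9.964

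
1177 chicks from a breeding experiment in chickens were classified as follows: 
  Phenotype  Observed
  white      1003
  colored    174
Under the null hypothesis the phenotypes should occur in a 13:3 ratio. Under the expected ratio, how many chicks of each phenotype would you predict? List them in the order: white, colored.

Expected counts for N = 1177 under a 13:3 ratio (total parts = 16):
  white: 1177 × 13/16 = 956.3125
  colored: 1177 × 3/16 = 220.6875

956.3125, 220.6875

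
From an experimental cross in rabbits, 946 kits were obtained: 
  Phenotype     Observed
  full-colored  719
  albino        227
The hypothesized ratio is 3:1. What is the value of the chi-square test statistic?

Expected counts for N = 946 under a 3:1 ratio (total parts = 4):
  full-colored: 946 × 3/4 = 709.5
  albino: 946 × 1/4 = 236.5
χ² = Σ (O − E)² / E
  full-colored: (719 − 709.5)² / 709.5 = 0.1272
  albino: (227 − 236.5)² / 236.5 = 0.3816
χ² = 0.1272 + 0.3816 = 0.5088 ≈ 0.509

0.509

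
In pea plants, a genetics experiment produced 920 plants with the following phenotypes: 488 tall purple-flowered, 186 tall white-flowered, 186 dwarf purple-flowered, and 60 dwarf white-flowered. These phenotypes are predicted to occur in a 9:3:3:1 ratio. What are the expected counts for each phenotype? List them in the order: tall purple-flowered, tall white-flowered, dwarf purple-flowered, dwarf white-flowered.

Under the 9:3:3:1 hypothesis (Σ ratio = 16, N = 920):
  tall purple-flowered: 920 × 9/16 = 517.5
  tall white-flowered: 920 × 3/16 = 172.5
  dwarf purple-flowered: 920 × 3/16 = 172.5
  dwarf white-flowered: 920 × 1/16 = 57.5

517.5, 172.5, 172.5, 57.5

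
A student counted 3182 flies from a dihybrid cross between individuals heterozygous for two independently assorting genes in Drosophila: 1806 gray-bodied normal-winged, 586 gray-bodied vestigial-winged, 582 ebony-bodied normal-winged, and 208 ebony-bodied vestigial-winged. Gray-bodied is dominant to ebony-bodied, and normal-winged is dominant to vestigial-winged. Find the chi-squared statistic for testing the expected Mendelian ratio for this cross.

1.112

A dihybrid F₂ with independent assortment and complete dominance at both loci gives a 9:3:3:1 phenotypic ratio.
The 9:3:3:1 ratio has 16 parts, so with N = 3182 the expected counts are:
  gray-bodied normal-winged: 3182 × 9/16 = 1789.875
  gray-bodied vestigial-winged: 3182 × 3/16 = 596.625
  ebony-bodied normal-winged: 3182 × 3/16 = 596.625
  ebony-bodied vestigial-winged: 3182 × 1/16 = 198.875
χ² = Σ (O − E)² / E
  gray-bodied normal-winged: (1806 − 1789.875)² / 1789.875 = 0.1453
  gray-bodied vestigial-winged: (586 − 596.625)² / 596.625 = 0.1892
  ebony-bodied normal-winged: (582 − 596.625)² / 596.625 = 0.3585
  ebony-bodied vestigial-winged: (208 − 198.875)² / 198.875 = 0.4187
χ² = 0.1453 + 0.1892 + 0.3585 + 0.4187 = 1.1117 ≈ 1.112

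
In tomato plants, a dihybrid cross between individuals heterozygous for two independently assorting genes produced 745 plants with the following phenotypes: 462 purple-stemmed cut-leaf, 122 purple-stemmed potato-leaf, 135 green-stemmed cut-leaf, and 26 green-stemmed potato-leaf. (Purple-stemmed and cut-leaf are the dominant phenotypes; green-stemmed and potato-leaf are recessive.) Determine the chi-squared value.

A dihybrid F₂ with independent assortment and complete dominance at both loci gives a 9:3:3:1 phenotypic ratio.
Under the 9:3:3:1 hypothesis (Σ ratio = 16, N = 745):
  purple-stemmed cut-leaf: 745 × 9/16 = 419.0625
  purple-stemmed potato-leaf: 745 × 3/16 = 139.6875
  green-stemmed cut-leaf: 745 × 3/16 = 139.6875
  green-stemmed potato-leaf: 745 × 1/16 = 46.5625
χ² = Σ (O − E)² / E
  purple-stemmed cut-leaf: (462 − 419.0625)² / 419.0625 = 4.3994
  purple-stemmed potato-leaf: (122 − 139.6875)² / 139.6875 = 2.2396
  green-stemmed cut-leaf: (135 − 139.6875)² / 139.6875 = 0.1573
  green-stemmed potato-leaf: (26 − 46.5625)² / 46.5625 = 9.0806
χ² = 4.3994 + 2.2396 + 0.1573 + 9.0806 = 15.8769 ≈ 15.877

15.877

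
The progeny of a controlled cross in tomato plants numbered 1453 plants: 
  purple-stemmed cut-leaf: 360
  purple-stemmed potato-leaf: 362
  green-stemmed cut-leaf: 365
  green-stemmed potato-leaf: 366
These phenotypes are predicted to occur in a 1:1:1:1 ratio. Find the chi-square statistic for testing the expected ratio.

The 1:1:1:1 ratio has 4 parts, so with N = 1453 the expected counts are:
  purple-stemmed cut-leaf: 1453 × 1/4 = 363.25
  purple-stemmed potato-leaf: 1453 × 1/4 = 363.25
  green-stemmed cut-leaf: 1453 × 1/4 = 363.25
  green-stemmed potato-leaf: 1453 × 1/4 = 363.25
χ² = Σ (O − E)² / E
  purple-stemmed cut-leaf: (360 − 363.25)² / 363.25 = 0.0291
  purple-stemmed potato-leaf: (362 − 363.25)² / 363.25 = 0.0043
  green-stemmed cut-leaf: (365 − 363.25)² / 363.25 = 0.0084
  green-stemmed potato-leaf: (366 − 363.25)² / 363.25 = 0.0208
χ² = 0.0291 + 0.0043 + 0.0084 + 0.0208 = 0.0626 ≈ 0.063

0.063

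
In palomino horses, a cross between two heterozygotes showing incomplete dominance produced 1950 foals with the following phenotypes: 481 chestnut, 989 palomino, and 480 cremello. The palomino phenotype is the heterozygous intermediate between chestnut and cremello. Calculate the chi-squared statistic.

0.403

With incomplete dominance, a heterozygote × heterozygote cross gives a 1:2:1 phenotypic ratio.
The 1:2:1 ratio has 4 parts, so with N = 1950 the expected counts are:
  chestnut: 1950 × 1/4 = 487.5
  palomino: 1950 × 2/4 = 975
  cremello: 1950 × 1/4 = 487.5
χ² = Σ (O − E)² / E
  chestnut: (481 − 487.5)² / 487.5 = 0.0867
  palomino: (989 − 975)² / 975 = 0.2010
  cremello: (480 − 487.5)² / 487.5 = 0.1154
χ² = 0.0867 + 0.2010 + 0.1154 = 0.4031 ≈ 0.403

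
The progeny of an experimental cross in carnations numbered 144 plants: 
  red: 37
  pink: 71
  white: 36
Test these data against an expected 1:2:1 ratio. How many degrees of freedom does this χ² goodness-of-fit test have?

A goodness-of-fit test with 3 phenotype classes has df = 3 − 1 = 2.

2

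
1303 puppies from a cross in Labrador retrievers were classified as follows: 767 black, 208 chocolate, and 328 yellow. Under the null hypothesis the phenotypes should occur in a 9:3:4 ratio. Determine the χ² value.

Expected counts for N = 1303 under a 9:3:4 ratio (total parts = 16):
  black: 1303 × 9/16 = 732.9375
  chocolate: 1303 × 3/16 = 244.3125
  yellow: 1303 × 4/16 = 325.75
χ² = Σ (O − E)² / E
  black: (767 − 732.9375)² / 732.9375 = 1.5830
  chocolate: (208 − 244.3125)² / 244.3125 = 5.3972
  yellow: (328 − 325.75)² / 325.75 = 0.0155
χ² = 1.5830 + 5.3972 + 0.0155 = 6.9957 ≈ 6.996

6.996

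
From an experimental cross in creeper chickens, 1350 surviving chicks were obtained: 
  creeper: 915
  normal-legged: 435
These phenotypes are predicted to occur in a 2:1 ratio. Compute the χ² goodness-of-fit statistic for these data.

0.750

The 2:1 ratio has 3 parts, so with N = 1350 the expected counts are:
  creeper: 1350 × 2/3 = 900
  normal-legged: 1350 × 1/3 = 450
χ² = Σ (O − E)² / E
  creeper: (915 − 900)² / 900 = 0.2500
  normal-legged: (435 − 450)² / 450 = 0.5000
χ² = 0.2500 + 0.5000 = 0.750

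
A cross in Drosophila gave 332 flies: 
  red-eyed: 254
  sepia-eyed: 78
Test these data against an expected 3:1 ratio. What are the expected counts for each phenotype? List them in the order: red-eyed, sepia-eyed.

249, 83

Under the 3:1 hypothesis (Σ ratio = 4, N = 332):
  red-eyed: 332 × 3/4 = 249
  sepia-eyed: 332 × 1/4 = 83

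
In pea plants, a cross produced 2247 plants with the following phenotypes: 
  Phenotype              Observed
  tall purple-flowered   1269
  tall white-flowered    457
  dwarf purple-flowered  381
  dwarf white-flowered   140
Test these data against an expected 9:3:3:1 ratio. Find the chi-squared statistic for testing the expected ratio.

6.902

Total ratio parts = 16. Expected numbers out of 2247:
  tall purple-flowered: 2247 × 9/16 = 1263.9375
  tall white-flowered: 2247 × 3/16 = 421.3125
  dwarf purple-flowered: 2247 × 3/16 = 421.3125
  dwarf white-flowered: 2247 × 1/16 = 140.4375
χ² = Σ (O − E)² / E
  tall purple-flowered: (1269 − 1263.9375)² / 1263.9375 = 0.0203
  tall white-flowered: (457 − 421.3125)² / 421.3125 = 3.0229
  dwarf purple-flowered: (381 − 421.3125)² / 421.3125 = 3.8572
  dwarf white-flowered: (140 − 140.4375)² / 140.4375 = 0.0014
χ² = 0.0203 + 3.0229 + 3.8572 + 0.0014 = 6.9018 ≈ 6.902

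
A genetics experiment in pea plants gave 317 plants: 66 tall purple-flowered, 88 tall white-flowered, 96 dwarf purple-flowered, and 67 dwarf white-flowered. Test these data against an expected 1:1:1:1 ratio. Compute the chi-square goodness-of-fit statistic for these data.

Under the 1:1:1:1 hypothesis (Σ ratio = 4, N = 317):
  tall purple-flowered: 317 × 1/4 = 79.25
  tall white-flowered: 317 × 1/4 = 79.25
  dwarf purple-flowered: 317 × 1/4 = 79.25
  dwarf white-flowered: 317 × 1/4 = 79.25
χ² = Σ (O − E)² / E
  tall purple-flowered: (66 − 79.25)² / 79.25 = 2.2153
  tall white-flowered: (88 − 79.25)² / 79.25 = 0.9661
  dwarf purple-flowered: (96 − 79.25)² / 79.25 = 3.5402
  dwarf white-flowered: (67 − 79.25)² / 79.25 = 1.8935
χ² = 2.2153 + 0.9661 + 3.5402 + 1.8935 = 8.6151 ≈ 8.615

8.615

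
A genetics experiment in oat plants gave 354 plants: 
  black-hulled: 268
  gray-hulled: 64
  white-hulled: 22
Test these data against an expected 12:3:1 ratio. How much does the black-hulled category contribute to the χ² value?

Expected counts for N = 354 under a 12:3:1 ratio (total parts = 16):
  black-hulled: 354 × 12/16 = 265.5
  gray-hulled: 354 × 3/16 = 66.375
  white-hulled: 354 × 1/16 = 22.125
Contribution of black-hulled: (268 − 265.5)² / 265.5 = 0.0235

0.024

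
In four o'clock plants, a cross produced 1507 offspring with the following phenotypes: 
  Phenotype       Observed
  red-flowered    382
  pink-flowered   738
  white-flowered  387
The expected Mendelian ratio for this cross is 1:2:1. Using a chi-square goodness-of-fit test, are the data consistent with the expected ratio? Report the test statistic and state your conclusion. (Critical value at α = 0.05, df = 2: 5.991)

0.671; consistent

Under the 1:2:1 hypothesis (Σ ratio = 4, N = 1507):
  red-flowered: 1507 × 1/4 = 376.75
  pink-flowered: 1507 × 2/4 = 753.5
  white-flowered: 1507 × 1/4 = 376.75
χ² = Σ (O − E)² / E
  red-flowered: (382 − 376.75)² / 376.75 = 0.0732
  pink-flowered: (738 − 753.5)² / 753.5 = 0.3188
  white-flowered: (387 − 376.75)² / 376.75 = 0.2789
χ² = 0.0732 + 0.3188 + 0.2789 = 0.6709 ≈ 0.671
Degrees of freedom = 3 − 1 = 2; critical value at α = 0.05 is 5.991.
Since 0.671 < 5.991, we fail to reject the null hypothesis — the data are consistent with the 1:2:1 ratio.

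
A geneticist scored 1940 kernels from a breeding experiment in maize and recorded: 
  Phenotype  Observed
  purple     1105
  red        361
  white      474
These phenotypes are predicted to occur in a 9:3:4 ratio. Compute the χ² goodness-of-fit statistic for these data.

The 9:3:4 ratio has 16 parts, so with N = 1940 the expected counts are:
  purple: 1940 × 9/16 = 1091.25
  red: 1940 × 3/16 = 363.75
  white: 1940 × 4/16 = 485
χ² = Σ (O − E)² / E
  purple: (1105 − 1091.25)² / 1091.25 = 0.1733
  red: (361 − 363.75)² / 363.75 = 0.0208
  white: (474 − 485)² / 485 = 0.2495
χ² = 0.1733 + 0.0208 + 0.2495 = 0.4436 ≈ 0.444

0.444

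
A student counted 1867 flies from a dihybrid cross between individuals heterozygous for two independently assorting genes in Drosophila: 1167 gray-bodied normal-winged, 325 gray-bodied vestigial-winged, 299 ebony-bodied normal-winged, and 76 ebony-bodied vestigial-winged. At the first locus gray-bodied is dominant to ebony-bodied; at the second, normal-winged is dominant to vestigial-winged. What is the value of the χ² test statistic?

A dihybrid F₂ with independent assortment and complete dominance at both loci gives a 9:3:3:1 phenotypic ratio.
The 9:3:3:1 ratio has 16 parts, so with N = 1867 the expected counts are:
  gray-bodied normal-winged: 1867 × 9/16 = 1050.1875
  gray-bodied vestigial-winged: 1867 × 3/16 = 350.0625
  ebony-bodied normal-winged: 1867 × 3/16 = 350.0625
  ebony-bodied vestigial-winged: 1867 × 1/16 = 116.6875
χ² = Σ (O − E)² / E
  gray-bodied normal-winged: (1167 − 1050.1875)² / 1050.1875 = 12.9931
  gray-bodied vestigial-winged: (325 − 350.0625)² / 350.0625 = 1.7943
  ebony-bodied normal-winged: (299 − 350.0625)² / 350.0625 = 7.4483
  ebony-bodied vestigial-winged: (76 − 116.6875)² / 116.6875 = 14.1872
χ² = 12.9931 + 1.7943 + 7.4483 + 14.1872 = 36.4229 ≈ 36.423

36.423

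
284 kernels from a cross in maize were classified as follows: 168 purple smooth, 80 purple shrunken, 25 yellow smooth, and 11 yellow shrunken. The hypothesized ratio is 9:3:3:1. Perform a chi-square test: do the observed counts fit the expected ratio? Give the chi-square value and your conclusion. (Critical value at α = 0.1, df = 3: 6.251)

The 9:3:3:1 ratio has 16 parts, so with N = 284 the expected counts are:
  purple smooth: 284 × 9/16 = 159.75
  purple shrunken: 284 × 3/16 = 53.25
  yellow smooth: 284 × 3/16 = 53.25
  yellow shrunken: 284 × 1/16 = 17.75
χ² = Σ (O − E)² / E
  purple smooth: (168 − 159.75)² / 159.75 = 0.4261
  purple shrunken: (80 − 53.25)² / 53.25 = 13.4378
  yellow smooth: (25 − 53.25)² / 53.25 = 14.9871
  yellow shrunken: (11 − 17.75)² / 17.75 = 2.5669
χ² = 0.4261 + 13.4378 + 14.9871 + 2.5669 = 31.4179 ≈ 31.418
Degrees of freedom = 4 − 1 = 3; critical value at α = 0.1 is 6.251.
Since 31.418 > 6.251, we reject the null hypothesis — the data do not fit the 9:3:3:1 ratio.

31.418; not consistent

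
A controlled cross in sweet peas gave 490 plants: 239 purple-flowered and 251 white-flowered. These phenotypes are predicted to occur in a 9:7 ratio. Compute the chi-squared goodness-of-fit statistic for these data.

11.124

The 9:7 ratio has 16 parts, so with N = 490 the expected counts are:
  purple-flowered: 490 × 9/16 = 275.625
  white-flowered: 490 × 7/16 = 214.375
χ² = Σ (O − E)² / E
  purple-flowered: (239 − 275.625)² / 275.625 = 4.8667
  white-flowered: (251 − 214.375)² / 214.375 = 6.2572
χ² = 4.8667 + 6.2572 = 11.1239 ≈ 11.124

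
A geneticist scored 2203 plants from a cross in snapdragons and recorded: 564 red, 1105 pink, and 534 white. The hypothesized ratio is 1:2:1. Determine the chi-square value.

The 1:2:1 ratio has 4 parts, so with N = 2203 the expected counts are:
  red: 2203 × 1/4 = 550.75
  pink: 2203 × 2/4 = 1101.5
  white: 2203 × 1/4 = 550.75
χ² = Σ (O − E)² / E
  red: (564 − 550.75)² / 550.75 = 0.3188
  pink: (1105 − 1101.5)² / 1101.5 = 0.0111
  white: (534 − 550.75)² / 550.75 = 0.5094
χ² = 0.3188 + 0.0111 + 0.5094 = 0.8393 ≈ 0.839

0.839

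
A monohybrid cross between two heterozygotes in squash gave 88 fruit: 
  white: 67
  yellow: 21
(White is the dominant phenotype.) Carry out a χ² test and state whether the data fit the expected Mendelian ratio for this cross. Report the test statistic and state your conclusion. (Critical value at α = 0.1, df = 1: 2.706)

For a monohybrid cross between heterozygotes with complete dominance, the expected phenotypic ratio is 3:1.
Under the 3:1 hypothesis (Σ ratio = 4, N = 88):
  white: 88 × 3/4 = 66
  yellow: 88 × 1/4 = 22
χ² = Σ (O − E)² / E
  white: (67 − 66)² / 66 = 0.0152
  yellow: (21 − 22)² / 22 = 0.0455
χ² = 0.0152 + 0.0455 = 0.0607 ≈ 0.061
Degrees of freedom = 2 − 1 = 1; critical value at α = 0.1 is 2.706.
Since 0.061 < 2.706, we fail to reject the null hypothesis — the data are consistent with the 3:1 ratio.

0.061; consistent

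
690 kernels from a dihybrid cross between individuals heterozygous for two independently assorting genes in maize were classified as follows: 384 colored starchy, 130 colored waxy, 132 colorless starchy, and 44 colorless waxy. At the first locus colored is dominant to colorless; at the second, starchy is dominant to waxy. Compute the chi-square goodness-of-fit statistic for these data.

0.118

A dihybrid F₂ with independent assortment and complete dominance at both loci gives a 9:3:3:1 phenotypic ratio.
Expected counts for N = 690 under a 9:3:3:1 ratio (total parts = 16):
  colored starchy: 690 × 9/16 = 388.125
  colored waxy: 690 × 3/16 = 129.375
  colorless starchy: 690 × 3/16 = 129.375
  colorless waxy: 690 × 1/16 = 43.125
χ² = Σ (O − E)² / E
  colored starchy: (384 − 388.125)² / 388.125 = 0.0438
  colored waxy: (130 − 129.375)² / 129.375 = 0.0030
  colorless starchy: (132 − 129.375)² / 129.375 = 0.0533
  colorless waxy: (44 − 43.125)² / 43.125 = 0.0178
χ² = 0.0438 + 0.0030 + 0.0533 + 0.0178 = 0.1179 ≈ 0.118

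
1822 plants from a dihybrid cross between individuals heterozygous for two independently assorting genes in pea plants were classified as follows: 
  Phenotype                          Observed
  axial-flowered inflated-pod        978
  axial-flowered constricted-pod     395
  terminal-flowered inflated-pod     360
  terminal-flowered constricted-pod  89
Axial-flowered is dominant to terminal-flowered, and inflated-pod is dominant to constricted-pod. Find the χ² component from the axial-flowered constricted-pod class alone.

A dihybrid F₂ with independent assortment and complete dominance at both loci gives a 9:3:3:1 phenotypic ratio.
Expected counts for N = 1822 under a 9:3:3:1 ratio (total parts = 16):
  axial-flowered inflated-pod: 1822 × 9/16 = 1024.875
  axial-flowered constricted-pod: 1822 × 3/16 = 341.625
  terminal-flowered inflated-pod: 1822 × 3/16 = 341.625
  terminal-flowered constricted-pod: 1822 × 1/16 = 113.875
Contribution of axial-flowered constricted-pod: (395 − 341.625)² / 341.625 = 8.3392

8.339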